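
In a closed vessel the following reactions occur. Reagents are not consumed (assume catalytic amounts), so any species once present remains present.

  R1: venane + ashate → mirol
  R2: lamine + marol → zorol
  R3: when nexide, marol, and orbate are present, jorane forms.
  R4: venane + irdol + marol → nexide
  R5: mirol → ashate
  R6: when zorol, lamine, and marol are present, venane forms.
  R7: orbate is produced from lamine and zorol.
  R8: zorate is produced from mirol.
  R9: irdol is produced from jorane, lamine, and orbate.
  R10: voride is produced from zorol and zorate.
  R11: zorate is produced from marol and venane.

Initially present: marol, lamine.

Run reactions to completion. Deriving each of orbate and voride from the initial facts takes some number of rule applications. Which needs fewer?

orbate: lamine and marol present → zorol forms (R2). lamine and zorol present → orbate forms (R7). [2 rule applications]
voride: lamine and marol present → zorol forms (R2). zorol, lamine, and marol present → venane forms (R6). marol and venane present → zorate forms (R11). zorol and zorate present → voride forms (R10). [4 rule applications]
orbate needs fewer.

orbate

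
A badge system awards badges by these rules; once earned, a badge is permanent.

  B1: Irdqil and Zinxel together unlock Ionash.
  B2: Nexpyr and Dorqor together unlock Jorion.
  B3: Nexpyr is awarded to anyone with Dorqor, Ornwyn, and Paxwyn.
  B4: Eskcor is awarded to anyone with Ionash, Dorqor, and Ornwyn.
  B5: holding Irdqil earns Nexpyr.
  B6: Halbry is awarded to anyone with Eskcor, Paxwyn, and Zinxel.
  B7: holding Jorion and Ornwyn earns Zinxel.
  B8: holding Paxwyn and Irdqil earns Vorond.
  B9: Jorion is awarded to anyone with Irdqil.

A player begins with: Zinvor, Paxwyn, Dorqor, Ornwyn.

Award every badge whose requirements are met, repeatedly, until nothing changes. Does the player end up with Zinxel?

Yes

With Dorqor, Ornwyn, and Paxwyn, Nexpyr is earned (B3).
With Nexpyr and Dorqor, Jorion is earned (B2).
With Jorion and Ornwyn, Zinxel is earned (B7).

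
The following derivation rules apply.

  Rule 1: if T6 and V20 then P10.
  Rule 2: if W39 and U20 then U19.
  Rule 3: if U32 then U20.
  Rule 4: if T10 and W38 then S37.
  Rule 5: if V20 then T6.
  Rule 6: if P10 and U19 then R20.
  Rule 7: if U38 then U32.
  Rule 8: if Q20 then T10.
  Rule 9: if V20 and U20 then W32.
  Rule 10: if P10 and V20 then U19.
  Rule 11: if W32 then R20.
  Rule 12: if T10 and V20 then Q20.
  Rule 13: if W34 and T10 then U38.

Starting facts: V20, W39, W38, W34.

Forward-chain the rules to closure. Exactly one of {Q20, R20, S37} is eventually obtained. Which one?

R20

From V20, Rule 5 gives T6.
From T6 and V20, Rule 1 gives P10.
From P10 and V20, Rule 10 gives U19.
P10 and U19 hold, so R20 follows (Rule 6).
Q20 would need T10 and V20 (Rule 12), but T10 is never established. S37 would need T10 and W38 (Rule 4), but T10 is never established.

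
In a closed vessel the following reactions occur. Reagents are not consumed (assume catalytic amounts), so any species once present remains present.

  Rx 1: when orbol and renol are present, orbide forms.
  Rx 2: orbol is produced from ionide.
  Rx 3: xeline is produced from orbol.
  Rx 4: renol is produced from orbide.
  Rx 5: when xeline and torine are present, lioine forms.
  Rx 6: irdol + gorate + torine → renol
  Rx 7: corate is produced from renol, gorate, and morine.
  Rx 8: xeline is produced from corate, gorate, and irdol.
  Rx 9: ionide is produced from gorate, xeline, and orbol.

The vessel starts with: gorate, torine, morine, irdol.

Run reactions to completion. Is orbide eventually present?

orbide would need orbol and renol (Rx 1), but orbol never forms.

No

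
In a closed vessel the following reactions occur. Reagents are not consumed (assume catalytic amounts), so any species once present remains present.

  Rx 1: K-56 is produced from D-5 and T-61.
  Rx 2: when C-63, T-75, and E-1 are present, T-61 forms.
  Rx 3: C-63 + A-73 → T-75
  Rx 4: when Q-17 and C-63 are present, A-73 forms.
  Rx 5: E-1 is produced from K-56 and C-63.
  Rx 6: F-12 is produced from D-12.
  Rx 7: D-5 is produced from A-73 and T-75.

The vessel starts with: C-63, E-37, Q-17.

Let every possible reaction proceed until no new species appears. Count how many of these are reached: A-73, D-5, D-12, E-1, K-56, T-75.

3

Q-17 and C-63 present → A-73 forms (Rx 4).
C-63 and A-73 present → T-75 forms (Rx 3).
A-73 and T-75 present → D-5 forms (Rx 7).
A-73: reached.
D-5: reached.
No rule produces D-12, and it is not given.
E-1 would need K-56 and C-63 (Rx 5), but K-56 never forms.
K-56 would need D-5 and T-61 (Rx 1), but T-61 never forms.
T-75: reached.
Reached: A-73, D-5, and T-75 — 3 of the 6.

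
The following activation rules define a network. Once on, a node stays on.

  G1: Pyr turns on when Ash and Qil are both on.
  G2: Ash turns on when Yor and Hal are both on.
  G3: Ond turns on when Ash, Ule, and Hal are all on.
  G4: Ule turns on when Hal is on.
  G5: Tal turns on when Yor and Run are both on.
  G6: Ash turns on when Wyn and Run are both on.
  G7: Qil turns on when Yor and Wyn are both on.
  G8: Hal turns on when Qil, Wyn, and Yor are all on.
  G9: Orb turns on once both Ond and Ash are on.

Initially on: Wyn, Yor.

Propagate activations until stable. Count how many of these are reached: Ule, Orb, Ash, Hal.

G7: Yor and Wyn on → Qil on.
G8: Qil, Wyn, and Yor on → Hal on.
G2: Yor and Hal on → Ash on.
Hal is on, so Ule turns on (G4).
G3: Ash, Ule, and Hal on → Ond on.
Ond and Ash are on, so Orb turns on (G9).
Ule: reached.
Orb: reached.
Ash: reached.
Hal: reached.
All 4 are reached.

4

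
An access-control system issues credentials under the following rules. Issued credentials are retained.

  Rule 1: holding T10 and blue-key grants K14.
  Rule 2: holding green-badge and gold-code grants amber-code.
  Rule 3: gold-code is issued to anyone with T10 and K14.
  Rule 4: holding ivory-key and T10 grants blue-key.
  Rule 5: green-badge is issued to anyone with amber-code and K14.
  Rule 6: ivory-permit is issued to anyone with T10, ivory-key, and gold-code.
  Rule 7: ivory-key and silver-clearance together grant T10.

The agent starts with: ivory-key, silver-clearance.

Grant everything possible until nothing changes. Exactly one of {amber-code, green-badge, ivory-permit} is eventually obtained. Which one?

Holding ivory-key and silver-clearance grants T10 (Rule 7).
Holding ivory-key and T10 grants blue-key (Rule 4).
Holding T10 and blue-key grants K14 (Rule 1).
Holding T10 and K14 grants gold-code (Rule 3).
Holding T10, ivory-key, and gold-code grants ivory-permit (Rule 6).
amber-code would need green-badge and gold-code (Rule 2), but green-badge is never granted. green-badge would need amber-code and K14 (Rule 5), but amber-code is never granted.

ivory-permit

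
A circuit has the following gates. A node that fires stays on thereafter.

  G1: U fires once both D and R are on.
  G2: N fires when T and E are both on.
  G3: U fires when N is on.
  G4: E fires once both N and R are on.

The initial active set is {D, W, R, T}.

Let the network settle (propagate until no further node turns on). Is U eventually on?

Yes

G1: D and R on → U on.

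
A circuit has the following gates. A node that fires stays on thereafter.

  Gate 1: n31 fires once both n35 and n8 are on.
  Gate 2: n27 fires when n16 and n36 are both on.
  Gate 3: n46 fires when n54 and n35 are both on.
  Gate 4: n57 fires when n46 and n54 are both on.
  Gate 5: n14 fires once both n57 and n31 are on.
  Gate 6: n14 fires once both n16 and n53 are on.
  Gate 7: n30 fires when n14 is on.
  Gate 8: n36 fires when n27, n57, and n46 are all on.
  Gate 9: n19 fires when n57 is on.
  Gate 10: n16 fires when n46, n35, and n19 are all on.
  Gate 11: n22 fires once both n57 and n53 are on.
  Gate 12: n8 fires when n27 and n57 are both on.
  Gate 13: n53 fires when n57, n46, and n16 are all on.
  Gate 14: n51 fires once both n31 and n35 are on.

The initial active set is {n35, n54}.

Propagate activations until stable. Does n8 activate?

No

n8 would need n27 and n57 (Gate 12), but n27 never turns on.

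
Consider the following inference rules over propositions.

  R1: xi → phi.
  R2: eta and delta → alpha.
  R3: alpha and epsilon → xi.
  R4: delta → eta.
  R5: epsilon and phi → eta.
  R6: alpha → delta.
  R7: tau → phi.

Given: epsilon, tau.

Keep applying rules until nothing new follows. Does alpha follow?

alpha would need eta and delta (R2), but delta is never established.

No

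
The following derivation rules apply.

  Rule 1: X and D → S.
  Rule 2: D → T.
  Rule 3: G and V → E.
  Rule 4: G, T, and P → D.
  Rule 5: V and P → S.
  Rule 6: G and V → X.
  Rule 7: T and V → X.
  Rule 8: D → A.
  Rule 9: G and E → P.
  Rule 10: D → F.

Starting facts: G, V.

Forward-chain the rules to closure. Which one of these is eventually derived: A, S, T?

G and V hold, so E follows (Rule 3).
G and E hold, so P follows (Rule 9).
V and P hold, so S follows (Rule 5).
T would need D (Rule 2), but D is never established. A would need D (Rule 8), but D is never established.

S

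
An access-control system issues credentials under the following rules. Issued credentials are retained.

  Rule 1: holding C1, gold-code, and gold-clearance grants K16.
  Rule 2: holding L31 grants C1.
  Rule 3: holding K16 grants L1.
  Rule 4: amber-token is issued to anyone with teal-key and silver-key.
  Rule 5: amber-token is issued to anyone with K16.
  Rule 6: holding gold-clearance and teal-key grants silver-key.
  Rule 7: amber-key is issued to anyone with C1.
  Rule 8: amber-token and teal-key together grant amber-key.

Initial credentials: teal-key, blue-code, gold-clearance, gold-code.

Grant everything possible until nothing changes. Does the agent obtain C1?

C1 would need L31 (Rule 2), but L31 is never granted.

No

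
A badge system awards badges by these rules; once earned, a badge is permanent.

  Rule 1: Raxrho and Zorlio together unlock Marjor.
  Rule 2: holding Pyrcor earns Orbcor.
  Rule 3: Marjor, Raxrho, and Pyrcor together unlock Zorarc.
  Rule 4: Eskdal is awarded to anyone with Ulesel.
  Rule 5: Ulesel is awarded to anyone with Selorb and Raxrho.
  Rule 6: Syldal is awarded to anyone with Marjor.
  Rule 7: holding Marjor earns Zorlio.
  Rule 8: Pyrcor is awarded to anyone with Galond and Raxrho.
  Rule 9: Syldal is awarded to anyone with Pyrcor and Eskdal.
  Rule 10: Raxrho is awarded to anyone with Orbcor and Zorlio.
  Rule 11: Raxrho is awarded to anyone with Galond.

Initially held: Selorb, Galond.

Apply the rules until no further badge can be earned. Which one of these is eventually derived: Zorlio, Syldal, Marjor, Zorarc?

Syldal

With Galond, Raxrho is earned (Rule 11).
With Galond and Raxrho, Pyrcor is earned (Rule 8).
With Selorb and Raxrho, Ulesel is earned (Rule 5).
With Ulesel, Eskdal is earned (Rule 4).
With Pyrcor and Eskdal, Syldal is earned (Rule 9).
Marjor would need Raxrho and Zorlio (Rule 1), but Zorlio is never earned. Zorlio would need Marjor (Rule 7), but Marjor is never earned. Zorarc would need Marjor, Raxrho, and Pyrcor (Rule 3), but Marjor is never earned.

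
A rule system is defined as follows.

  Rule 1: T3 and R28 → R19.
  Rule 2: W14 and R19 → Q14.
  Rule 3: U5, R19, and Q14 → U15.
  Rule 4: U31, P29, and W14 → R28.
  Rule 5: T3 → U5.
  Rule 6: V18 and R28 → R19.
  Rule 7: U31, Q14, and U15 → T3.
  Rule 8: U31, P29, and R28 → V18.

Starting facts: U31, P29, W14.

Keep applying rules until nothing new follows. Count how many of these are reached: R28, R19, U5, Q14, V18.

4

U31, P29, and W14 hold, so R28 follows (Rule 4).
From U31, P29, and R28, Rule 8 gives V18.
V18 and R28 hold, so R19 follows (Rule 6).
W14 and R19 hold, so Q14 follows (Rule 2).
R28: reached.
R19: reached.
U5 would need T3 (Rule 5), but T3 is never established.
Q14: reached.
V18: reached.
Reached: R28, R19, Q14, and V18 — 4 of the 5.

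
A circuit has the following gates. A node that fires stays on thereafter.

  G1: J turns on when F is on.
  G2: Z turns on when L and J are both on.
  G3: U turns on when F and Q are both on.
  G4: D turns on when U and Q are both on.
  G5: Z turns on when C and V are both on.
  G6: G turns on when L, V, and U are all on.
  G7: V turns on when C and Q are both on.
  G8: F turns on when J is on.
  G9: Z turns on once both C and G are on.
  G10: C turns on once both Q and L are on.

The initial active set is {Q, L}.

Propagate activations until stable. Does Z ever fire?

G10: Q and L on → C on.
C and Q are on, so V turns on (G7).
G5: C and V on → Z on.

Yes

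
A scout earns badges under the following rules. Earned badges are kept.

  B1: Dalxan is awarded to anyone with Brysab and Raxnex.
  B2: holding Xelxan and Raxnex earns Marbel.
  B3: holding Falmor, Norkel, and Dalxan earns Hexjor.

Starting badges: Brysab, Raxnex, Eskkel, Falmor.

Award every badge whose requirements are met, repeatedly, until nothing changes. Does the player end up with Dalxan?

Yes

With Brysab and Raxnex, Dalxan is earned (B1).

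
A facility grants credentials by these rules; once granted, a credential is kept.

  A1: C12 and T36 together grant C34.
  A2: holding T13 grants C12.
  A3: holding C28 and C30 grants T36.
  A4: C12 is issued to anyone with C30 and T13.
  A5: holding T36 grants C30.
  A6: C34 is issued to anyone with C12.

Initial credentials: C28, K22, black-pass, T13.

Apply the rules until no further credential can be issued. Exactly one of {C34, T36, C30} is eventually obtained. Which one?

C34

Holding T13 grants C12 (A2).
Holding C12 grants C34 (A6).
C30 would need T36 (A5), but T36 is never granted. T36 would need C28 and C30 (A3), but C30 is never granted.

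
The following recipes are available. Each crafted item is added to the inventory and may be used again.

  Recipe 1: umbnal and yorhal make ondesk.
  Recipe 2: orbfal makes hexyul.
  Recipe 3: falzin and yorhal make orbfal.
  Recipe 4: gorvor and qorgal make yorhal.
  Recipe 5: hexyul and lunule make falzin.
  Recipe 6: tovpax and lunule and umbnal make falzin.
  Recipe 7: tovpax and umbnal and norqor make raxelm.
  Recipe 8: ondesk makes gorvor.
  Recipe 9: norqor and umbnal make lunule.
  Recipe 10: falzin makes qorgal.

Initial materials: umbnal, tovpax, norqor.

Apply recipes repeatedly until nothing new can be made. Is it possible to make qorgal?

Yes

norqor and umbnal → lunule (Recipe 9).
tovpax and lunule and umbnal → falzin (Recipe 6).
falzin → qorgal (Recipe 10).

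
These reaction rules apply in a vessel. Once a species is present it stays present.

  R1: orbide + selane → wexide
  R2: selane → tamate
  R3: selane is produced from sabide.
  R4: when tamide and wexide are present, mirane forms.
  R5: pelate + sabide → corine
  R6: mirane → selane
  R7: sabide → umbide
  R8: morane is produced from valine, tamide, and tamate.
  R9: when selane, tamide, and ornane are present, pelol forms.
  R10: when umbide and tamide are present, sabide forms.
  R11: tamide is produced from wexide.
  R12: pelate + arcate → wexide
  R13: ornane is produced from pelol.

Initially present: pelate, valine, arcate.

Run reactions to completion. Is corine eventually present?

No

corine would need pelate and sabide (R5), but sabide never forms.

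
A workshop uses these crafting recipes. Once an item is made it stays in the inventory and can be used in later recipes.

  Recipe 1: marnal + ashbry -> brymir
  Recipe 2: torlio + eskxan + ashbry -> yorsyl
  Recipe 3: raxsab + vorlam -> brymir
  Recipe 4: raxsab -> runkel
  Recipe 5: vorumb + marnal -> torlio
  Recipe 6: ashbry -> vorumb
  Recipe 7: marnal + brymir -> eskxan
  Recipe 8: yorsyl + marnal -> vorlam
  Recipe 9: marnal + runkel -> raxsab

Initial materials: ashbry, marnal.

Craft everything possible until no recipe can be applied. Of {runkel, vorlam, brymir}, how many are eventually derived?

Using Recipe 6, ashbry makes vorumb.
marnal + ashbry -> brymir (Recipe 1).
vorumb + marnal -> torlio (Recipe 5).
marnal + brymir -> eskxan (Recipe 7).
torlio + eskxan + ashbry -> yorsyl (Recipe 2).
Using Recipe 8, yorsyl and marnal make vorlam.
runkel would need raxsab (Recipe 4), but raxsab is never obtained.
vorlam: reached.
brymir: reached.
Reached: vorlam and brymir — 2 of the 3.

2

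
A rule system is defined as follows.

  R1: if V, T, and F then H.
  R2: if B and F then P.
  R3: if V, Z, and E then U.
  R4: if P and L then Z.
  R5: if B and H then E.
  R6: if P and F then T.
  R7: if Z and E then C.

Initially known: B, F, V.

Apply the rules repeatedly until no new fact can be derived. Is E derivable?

B and F hold, so P follows (R2).
From P and F, R6 gives T.
From V, T, and F, R1 gives H.
From B and H, R5 gives E.

Yes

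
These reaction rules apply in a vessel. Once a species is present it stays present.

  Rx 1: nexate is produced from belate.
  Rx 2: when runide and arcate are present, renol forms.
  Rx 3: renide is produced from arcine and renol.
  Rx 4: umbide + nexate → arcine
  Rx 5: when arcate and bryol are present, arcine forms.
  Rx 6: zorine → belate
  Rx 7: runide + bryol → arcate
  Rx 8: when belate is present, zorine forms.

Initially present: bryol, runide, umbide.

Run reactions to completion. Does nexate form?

No

nexate would need belate (Rx 1), but belate never forms.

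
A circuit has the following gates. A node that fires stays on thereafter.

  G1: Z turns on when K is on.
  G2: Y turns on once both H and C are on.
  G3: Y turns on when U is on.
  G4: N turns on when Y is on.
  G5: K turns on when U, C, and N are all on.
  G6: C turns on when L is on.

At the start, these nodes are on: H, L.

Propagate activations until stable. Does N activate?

G6: L on → C on.
H and C are on, so Y turns on (G2).
G4: Y on → N on.

Yes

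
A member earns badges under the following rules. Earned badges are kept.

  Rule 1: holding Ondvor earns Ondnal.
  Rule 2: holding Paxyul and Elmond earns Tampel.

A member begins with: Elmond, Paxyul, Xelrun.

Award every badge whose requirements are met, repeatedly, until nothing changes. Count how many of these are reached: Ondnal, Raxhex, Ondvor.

0

Ondnal would need Ondvor (Rule 1), but Ondvor is never earned.
No rule produces Raxhex, and it is not given.
No rule produces Ondvor, and it is not given.
None of the 3 are reached.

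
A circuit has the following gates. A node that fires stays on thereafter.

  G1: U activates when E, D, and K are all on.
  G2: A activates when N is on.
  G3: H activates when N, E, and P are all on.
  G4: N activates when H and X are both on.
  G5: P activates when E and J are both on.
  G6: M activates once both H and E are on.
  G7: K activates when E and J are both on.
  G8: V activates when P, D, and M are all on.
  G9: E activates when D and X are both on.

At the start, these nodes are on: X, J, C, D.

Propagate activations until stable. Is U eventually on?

G9: D and X on → E on.
E and J are on, so K activates (G7).
E, D, and K are on, so U activates (G1).

Yes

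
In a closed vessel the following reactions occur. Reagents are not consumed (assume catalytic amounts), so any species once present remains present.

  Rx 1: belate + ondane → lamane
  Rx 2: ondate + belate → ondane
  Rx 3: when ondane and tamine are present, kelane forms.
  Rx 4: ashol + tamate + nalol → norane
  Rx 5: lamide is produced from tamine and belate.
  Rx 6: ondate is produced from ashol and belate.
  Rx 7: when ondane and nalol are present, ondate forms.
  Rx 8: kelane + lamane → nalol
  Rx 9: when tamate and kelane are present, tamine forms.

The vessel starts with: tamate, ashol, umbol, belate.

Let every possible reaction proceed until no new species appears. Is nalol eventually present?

nalol would need kelane and lamane (Rx 8), but kelane never forms.

No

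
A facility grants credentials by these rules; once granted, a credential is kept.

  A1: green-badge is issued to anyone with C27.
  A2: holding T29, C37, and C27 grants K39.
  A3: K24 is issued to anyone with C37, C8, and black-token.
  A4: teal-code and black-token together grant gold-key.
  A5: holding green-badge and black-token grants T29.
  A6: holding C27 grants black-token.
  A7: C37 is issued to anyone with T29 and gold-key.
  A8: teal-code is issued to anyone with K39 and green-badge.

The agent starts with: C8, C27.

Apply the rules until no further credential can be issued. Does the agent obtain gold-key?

gold-key would need teal-code and black-token (A4), but teal-code is never granted.

No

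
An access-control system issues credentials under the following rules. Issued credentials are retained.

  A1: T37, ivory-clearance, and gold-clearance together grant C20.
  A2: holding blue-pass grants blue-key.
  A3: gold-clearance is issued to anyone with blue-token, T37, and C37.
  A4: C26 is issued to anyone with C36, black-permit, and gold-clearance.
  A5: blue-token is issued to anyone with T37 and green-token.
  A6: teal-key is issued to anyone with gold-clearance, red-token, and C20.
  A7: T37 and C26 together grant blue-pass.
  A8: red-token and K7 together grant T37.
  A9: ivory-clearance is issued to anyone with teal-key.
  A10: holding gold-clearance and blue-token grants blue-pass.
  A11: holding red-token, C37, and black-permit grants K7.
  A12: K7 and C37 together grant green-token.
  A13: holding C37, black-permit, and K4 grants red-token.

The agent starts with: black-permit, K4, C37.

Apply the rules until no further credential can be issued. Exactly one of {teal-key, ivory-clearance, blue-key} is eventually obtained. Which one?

blue-key

Holding C37, black-permit, and K4 grants red-token (A13).
Holding red-token, C37, and black-permit grants K7 (A11).
Holding red-token and K7 grants T37 (A8).
Holding K7 and C37 grants green-token (A12).
Holding T37 and green-token grants blue-token (A5).
Holding blue-token, T37, and C37 grants gold-clearance (A3).
Holding gold-clearance and blue-token grants blue-pass (A10).
Holding blue-pass grants blue-key (A2).
ivory-clearance would need teal-key (A9), but teal-key is never granted. teal-key would need gold-clearance, red-token, and C20 (A6), but C20 is never granted.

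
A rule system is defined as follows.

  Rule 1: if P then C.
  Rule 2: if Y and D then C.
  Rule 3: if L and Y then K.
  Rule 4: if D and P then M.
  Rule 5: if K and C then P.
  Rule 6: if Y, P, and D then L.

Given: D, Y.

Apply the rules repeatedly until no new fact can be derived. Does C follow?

From Y and D, Rule 2 gives C.

Yes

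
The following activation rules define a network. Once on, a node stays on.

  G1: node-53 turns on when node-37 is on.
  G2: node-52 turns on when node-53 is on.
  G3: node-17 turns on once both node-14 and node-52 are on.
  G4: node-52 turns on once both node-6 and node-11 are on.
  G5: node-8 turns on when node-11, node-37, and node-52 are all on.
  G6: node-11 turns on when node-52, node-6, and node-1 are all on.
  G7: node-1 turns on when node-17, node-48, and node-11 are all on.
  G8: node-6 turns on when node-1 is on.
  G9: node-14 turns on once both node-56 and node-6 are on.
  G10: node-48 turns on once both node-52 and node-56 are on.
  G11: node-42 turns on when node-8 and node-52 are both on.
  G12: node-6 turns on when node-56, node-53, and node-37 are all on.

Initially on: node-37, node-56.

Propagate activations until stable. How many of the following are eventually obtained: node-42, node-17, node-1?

1

G1: node-37 on → node-53 on.
node-53 is on, so node-52 turns on (G2).
node-56, node-53, and node-37 are on, so node-6 turns on (G12).
node-56 and node-6 are on, so node-14 turns on (G9).
node-14 and node-52 are on, so node-17 turns on (G3).
node-42 would need node-8 and node-52 (G11), but node-8 never turns on.
node-17: reached.
node-1 would need node-17, node-48, and node-11 (G7), but node-11 never turns on.
Reached: node-17 — 1 of the 3.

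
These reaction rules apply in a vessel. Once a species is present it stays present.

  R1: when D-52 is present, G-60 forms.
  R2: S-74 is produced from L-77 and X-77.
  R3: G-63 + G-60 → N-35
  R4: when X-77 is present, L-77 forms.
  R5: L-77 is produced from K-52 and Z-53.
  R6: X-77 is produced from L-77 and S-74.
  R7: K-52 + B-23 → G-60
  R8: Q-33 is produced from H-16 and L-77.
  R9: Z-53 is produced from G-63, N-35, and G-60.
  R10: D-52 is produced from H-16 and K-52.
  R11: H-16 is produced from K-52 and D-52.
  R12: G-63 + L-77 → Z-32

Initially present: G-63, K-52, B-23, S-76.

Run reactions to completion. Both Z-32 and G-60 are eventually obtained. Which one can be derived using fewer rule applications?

G-60

G-60: K-52 and B-23 present → G-60 forms (R7). [1 rule application]
Z-32: K-52 and B-23 present → G-60 forms (R7). G-63 and G-60 present → N-35 forms (R3). G-63, N-35, and G-60 present → Z-53 forms (R9). K-52 and Z-53 present → L-77 forms (R5). G-63 and L-77 present → Z-32 forms (R12). [5 rule applications]
G-60 needs fewer.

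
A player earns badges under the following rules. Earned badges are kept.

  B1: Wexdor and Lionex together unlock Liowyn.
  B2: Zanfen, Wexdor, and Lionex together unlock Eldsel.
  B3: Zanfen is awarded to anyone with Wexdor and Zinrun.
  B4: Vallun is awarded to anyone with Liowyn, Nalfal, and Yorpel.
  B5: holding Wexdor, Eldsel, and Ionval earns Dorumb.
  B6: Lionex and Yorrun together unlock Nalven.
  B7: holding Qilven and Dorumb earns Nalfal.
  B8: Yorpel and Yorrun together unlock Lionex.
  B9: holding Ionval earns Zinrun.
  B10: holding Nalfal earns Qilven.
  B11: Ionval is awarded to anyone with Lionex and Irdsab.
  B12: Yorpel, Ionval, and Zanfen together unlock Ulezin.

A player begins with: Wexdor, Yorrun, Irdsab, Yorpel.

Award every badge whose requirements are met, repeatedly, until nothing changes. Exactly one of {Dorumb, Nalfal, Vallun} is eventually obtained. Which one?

Dorumb

With Yorpel and Yorrun, Lionex is earned (B8).
With Lionex and Irdsab, Ionval is earned (B11).
With Ionval, Zinrun is earned (B9).
With Wexdor and Zinrun, Zanfen is earned (B3).
With Zanfen, Wexdor, and Lionex, Eldsel is earned (B2).
With Wexdor, Eldsel, and Ionval, Dorumb is earned (B5).
Nalfal would need Qilven and Dorumb (B7), but Qilven is never earned. Vallun would need Liowyn, Nalfal, and Yorpel (B4), but Nalfal is never earned.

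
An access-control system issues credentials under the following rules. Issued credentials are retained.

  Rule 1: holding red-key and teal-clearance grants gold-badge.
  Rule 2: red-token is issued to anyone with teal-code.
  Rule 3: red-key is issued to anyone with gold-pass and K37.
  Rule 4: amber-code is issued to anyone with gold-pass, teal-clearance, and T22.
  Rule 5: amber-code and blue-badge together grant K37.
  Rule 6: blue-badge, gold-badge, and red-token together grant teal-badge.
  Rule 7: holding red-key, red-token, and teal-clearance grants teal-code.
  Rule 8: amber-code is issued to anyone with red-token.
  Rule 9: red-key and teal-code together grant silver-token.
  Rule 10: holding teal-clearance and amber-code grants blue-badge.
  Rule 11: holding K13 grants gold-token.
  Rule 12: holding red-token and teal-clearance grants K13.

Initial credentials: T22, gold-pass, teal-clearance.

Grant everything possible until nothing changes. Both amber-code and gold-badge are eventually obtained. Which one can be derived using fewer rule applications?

amber-code: Holding gold-pass, teal-clearance, and T22 grants amber-code (Rule 4). [1 rule application]
gold-badge: Holding gold-pass, teal-clearance, and T22 grants amber-code (Rule 4). Holding teal-clearance and amber-code grants blue-badge (Rule 10). Holding amber-code and blue-badge grants K37 (Rule 5). Holding gold-pass and K37 grants red-key (Rule 3). Holding red-key and teal-clearance grants gold-badge (Rule 1). [5 rule applications]
amber-code needs fewer.

amber-code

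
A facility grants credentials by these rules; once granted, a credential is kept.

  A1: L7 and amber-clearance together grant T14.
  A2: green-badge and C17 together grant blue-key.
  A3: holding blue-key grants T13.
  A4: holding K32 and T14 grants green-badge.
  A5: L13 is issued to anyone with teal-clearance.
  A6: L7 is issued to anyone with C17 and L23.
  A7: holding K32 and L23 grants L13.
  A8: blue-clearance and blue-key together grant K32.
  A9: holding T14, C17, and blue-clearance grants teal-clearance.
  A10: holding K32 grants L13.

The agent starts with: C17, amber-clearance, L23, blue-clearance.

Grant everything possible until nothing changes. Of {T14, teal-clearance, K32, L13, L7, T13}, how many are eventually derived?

4

Holding C17 and L23 grants L7 (A6).
Holding L7 and amber-clearance grants T14 (A1).
Holding T14, C17, and blue-clearance grants teal-clearance (A9).
Holding teal-clearance grants L13 (A5).
T14: reached.
teal-clearance: reached.
K32 would need blue-clearance and blue-key (A8), but blue-key is never granted.
L13: reached.
L7: reached.
T13 would need blue-key (A3), but blue-key is never granted.
Reached: T14, teal-clearance, L13, and L7 — 4 of the 6.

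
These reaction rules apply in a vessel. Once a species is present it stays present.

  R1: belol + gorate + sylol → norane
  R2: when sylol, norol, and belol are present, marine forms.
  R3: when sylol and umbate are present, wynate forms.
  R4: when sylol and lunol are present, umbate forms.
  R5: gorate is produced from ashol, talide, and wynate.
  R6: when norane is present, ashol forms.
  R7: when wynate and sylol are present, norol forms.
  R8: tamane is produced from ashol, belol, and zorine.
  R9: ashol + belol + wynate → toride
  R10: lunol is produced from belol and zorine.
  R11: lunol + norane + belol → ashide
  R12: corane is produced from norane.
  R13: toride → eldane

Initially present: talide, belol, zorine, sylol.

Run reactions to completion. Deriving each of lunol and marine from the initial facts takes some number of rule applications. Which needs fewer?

lunol: belol and zorine present → lunol forms (R10). [1 rule application]
marine: belol and zorine present → lunol forms (R10). sylol and lunol present → umbate forms (R4). sylol and umbate present → wynate forms (R3). wynate and sylol present → norol forms (R7). sylol, norol, and belol present → marine forms (R2). [5 rule applications]
lunol needs fewer.

lunol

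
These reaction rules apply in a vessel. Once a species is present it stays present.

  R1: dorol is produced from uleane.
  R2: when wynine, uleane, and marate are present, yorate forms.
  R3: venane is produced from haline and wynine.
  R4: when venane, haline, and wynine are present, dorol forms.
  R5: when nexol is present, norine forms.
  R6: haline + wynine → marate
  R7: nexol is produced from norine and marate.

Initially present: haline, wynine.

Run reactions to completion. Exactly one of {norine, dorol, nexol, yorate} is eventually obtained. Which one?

haline and wynine present → venane forms (R3).
venane, haline, and wynine present → dorol forms (R4).
nexol would need norine and marate (R7), but norine never forms. norine would need nexol (R5), but nexol never forms. yorate would need wynine, uleane, and marate (R2), but uleane never forms.

dorol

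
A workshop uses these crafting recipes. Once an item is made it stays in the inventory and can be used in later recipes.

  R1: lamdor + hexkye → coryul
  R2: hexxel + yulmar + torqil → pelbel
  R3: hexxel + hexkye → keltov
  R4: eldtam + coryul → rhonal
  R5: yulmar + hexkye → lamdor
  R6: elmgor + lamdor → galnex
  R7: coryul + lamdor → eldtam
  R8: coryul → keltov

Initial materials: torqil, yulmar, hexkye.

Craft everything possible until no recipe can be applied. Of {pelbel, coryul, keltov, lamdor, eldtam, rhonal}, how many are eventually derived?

yulmar + hexkye → lamdor (R5).
lamdor + hexkye → coryul (R1).
coryul → keltov (R8).
Using R7, coryul and lamdor make eldtam.
eldtam + coryul → rhonal (R4).
pelbel would need hexxel, yulmar, and torqil (R2), but hexxel is never obtained.
coryul: reached.
keltov: reached.
lamdor: reached.
eldtam: reached.
rhonal: reached.
Reached: coryul, keltov, lamdor, eldtam, and rhonal — 5 of the 6.

5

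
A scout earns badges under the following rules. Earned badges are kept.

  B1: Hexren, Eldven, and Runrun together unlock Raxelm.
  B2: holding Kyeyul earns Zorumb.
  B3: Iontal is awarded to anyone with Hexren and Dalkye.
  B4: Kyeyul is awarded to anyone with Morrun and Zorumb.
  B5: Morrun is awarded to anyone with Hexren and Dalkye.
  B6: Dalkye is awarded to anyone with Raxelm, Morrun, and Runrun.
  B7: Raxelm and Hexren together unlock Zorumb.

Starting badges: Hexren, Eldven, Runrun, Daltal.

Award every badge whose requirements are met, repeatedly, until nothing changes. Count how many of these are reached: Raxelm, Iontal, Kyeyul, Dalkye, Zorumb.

With Hexren, Eldven, and Runrun, Raxelm is earned (B1).
With Raxelm and Hexren, Zorumb is earned (B7).
Raxelm: reached.
Iontal would need Hexren and Dalkye (B3), but Dalkye is never earned.
Kyeyul would need Morrun and Zorumb (B4), but Morrun is never earned.
Dalkye would need Raxelm, Morrun, and Runrun (B6), but Morrun is never earned.
Zorumb: reached.
Reached: Raxelm and Zorumb — 2 of the 5.

2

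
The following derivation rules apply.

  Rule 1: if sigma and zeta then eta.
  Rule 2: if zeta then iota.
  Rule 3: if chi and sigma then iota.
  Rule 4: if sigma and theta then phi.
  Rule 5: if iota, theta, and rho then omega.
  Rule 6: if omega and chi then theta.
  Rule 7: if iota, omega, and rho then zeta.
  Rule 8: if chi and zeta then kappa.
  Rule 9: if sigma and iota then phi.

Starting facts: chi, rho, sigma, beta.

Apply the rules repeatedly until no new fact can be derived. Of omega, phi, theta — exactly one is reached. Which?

chi and sigma hold, so iota follows (Rule 3).
sigma and iota hold, so phi follows (Rule 9).
theta would need omega and chi (Rule 6), but omega is never established. omega would need iota, theta, and rho (Rule 5), but theta is never established.

phi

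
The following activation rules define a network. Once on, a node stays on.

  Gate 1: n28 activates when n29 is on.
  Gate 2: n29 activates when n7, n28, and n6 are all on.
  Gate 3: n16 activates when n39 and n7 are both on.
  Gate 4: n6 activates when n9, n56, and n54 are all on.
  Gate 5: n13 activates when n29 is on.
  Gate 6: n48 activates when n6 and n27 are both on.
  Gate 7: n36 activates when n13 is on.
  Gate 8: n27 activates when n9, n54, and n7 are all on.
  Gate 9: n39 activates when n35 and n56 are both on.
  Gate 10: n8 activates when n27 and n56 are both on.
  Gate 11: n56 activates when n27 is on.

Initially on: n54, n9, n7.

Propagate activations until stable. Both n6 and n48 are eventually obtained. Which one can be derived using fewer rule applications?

n6

n6: n9, n54, and n7 are on, so n27 activates (Gate 8). n27 is on, so n56 activates (Gate 11). Gate 4: n9, n56, and n54 on → n6 on. [3 rule applications]
n48: n9, n54, and n7 are on, so n27 activates (Gate 8). n27 is on, so n56 activates (Gate 11). n9, n56, and n54 are on, so n6 activates (Gate 4). Gate 6: n6 and n27 on → n48 on. [4 rule applications]
n6 needs fewer.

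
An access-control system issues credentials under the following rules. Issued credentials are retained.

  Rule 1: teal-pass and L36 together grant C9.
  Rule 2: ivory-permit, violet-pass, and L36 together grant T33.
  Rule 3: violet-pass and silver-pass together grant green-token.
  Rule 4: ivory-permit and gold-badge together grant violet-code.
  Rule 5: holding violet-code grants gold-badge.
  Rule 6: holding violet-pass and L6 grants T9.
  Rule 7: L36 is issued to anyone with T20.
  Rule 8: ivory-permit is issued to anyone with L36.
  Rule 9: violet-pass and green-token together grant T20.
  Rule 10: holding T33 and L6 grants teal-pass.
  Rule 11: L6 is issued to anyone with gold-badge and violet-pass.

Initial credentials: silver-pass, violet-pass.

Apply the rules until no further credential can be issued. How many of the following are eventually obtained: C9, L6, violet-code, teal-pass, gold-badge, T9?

C9 would need teal-pass and L36 (Rule 1), but teal-pass is never granted.
L6 would need gold-badge and violet-pass (Rule 11), but gold-badge is never granted.
violet-code would need ivory-permit and gold-badge (Rule 4), but gold-badge is never granted.
teal-pass would need T33 and L6 (Rule 10), but L6 is never granted.
gold-badge would need violet-code (Rule 5), but violet-code is never granted.
T9 would need violet-pass and L6 (Rule 6), but L6 is never granted.
None of the 6 are reached.

0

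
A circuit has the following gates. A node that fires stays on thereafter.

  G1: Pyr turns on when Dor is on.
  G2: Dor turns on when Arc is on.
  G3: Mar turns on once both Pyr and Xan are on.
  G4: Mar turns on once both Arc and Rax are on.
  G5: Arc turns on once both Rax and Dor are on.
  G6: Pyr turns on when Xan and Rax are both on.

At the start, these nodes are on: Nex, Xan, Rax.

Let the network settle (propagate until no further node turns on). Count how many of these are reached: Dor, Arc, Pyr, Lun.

Xan and Rax are on, so Pyr turns on (G6).
Dor would need Arc (G2), but Arc never turns on.
Arc would need Rax and Dor (G5), but Dor never turns on.
Pyr: reached.
No rule produces Lun, and it is not given.
Reached: Pyr — 1 of the 4.

1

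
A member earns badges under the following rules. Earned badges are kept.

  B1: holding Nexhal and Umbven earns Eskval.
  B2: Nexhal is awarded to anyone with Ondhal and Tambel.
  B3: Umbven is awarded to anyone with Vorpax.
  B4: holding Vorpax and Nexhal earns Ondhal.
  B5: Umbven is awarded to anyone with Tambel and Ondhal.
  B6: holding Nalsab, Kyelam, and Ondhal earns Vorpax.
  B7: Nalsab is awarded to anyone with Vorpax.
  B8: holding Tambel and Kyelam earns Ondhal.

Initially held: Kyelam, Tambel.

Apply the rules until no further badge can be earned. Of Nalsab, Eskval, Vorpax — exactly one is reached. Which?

With Tambel and Kyelam, Ondhal is earned (B8).
With Tambel and Ondhal, Umbven is earned (B5).
With Ondhal and Tambel, Nexhal is earned (B2).
With Nexhal and Umbven, Eskval is earned (B1).
Nalsab would need Vorpax (B7), but Vorpax is never earned. Vorpax would need Nalsab, Kyelam, and Ondhal (B6), but Nalsab is never earned.

Eskval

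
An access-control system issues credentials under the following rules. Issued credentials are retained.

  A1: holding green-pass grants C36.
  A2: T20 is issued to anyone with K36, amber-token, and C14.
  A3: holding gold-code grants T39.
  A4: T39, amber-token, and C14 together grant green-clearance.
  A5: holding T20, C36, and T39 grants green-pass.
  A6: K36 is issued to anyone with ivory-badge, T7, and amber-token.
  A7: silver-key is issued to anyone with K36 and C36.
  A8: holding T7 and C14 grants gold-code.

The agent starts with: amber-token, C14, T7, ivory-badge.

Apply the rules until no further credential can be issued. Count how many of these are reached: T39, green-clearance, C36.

Holding T7 and C14 grants gold-code (A8).
Holding gold-code grants T39 (A3).
Holding T39, amber-token, and C14 grants green-clearance (A4).
T39: reached.
green-clearance: reached.
C36 would need green-pass (A1), but green-pass is never granted.
Reached: T39 and green-clearance — 2 of the 3.

2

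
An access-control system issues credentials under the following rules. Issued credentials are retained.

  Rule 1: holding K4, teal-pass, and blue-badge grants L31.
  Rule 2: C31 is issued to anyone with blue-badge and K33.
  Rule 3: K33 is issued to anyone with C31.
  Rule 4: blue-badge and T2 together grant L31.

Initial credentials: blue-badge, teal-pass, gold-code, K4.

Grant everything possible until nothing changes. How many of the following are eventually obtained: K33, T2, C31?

K33 would need C31 (Rule 3), but C31 is never granted.
No rule produces T2, and it is not given.
C31 would need blue-badge and K33 (Rule 2), but K33 is never granted.
None of the 3 are reached.

0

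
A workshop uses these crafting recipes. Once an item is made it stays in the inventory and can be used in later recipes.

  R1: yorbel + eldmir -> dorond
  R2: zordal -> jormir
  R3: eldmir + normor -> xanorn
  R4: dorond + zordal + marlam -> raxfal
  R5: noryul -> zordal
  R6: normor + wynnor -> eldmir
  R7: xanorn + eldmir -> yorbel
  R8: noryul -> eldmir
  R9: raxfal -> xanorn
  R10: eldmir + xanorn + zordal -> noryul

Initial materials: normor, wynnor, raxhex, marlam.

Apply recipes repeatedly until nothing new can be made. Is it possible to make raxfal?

raxfal would need dorond, zordal, and marlam (R4), but zordal is never obtained.

No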